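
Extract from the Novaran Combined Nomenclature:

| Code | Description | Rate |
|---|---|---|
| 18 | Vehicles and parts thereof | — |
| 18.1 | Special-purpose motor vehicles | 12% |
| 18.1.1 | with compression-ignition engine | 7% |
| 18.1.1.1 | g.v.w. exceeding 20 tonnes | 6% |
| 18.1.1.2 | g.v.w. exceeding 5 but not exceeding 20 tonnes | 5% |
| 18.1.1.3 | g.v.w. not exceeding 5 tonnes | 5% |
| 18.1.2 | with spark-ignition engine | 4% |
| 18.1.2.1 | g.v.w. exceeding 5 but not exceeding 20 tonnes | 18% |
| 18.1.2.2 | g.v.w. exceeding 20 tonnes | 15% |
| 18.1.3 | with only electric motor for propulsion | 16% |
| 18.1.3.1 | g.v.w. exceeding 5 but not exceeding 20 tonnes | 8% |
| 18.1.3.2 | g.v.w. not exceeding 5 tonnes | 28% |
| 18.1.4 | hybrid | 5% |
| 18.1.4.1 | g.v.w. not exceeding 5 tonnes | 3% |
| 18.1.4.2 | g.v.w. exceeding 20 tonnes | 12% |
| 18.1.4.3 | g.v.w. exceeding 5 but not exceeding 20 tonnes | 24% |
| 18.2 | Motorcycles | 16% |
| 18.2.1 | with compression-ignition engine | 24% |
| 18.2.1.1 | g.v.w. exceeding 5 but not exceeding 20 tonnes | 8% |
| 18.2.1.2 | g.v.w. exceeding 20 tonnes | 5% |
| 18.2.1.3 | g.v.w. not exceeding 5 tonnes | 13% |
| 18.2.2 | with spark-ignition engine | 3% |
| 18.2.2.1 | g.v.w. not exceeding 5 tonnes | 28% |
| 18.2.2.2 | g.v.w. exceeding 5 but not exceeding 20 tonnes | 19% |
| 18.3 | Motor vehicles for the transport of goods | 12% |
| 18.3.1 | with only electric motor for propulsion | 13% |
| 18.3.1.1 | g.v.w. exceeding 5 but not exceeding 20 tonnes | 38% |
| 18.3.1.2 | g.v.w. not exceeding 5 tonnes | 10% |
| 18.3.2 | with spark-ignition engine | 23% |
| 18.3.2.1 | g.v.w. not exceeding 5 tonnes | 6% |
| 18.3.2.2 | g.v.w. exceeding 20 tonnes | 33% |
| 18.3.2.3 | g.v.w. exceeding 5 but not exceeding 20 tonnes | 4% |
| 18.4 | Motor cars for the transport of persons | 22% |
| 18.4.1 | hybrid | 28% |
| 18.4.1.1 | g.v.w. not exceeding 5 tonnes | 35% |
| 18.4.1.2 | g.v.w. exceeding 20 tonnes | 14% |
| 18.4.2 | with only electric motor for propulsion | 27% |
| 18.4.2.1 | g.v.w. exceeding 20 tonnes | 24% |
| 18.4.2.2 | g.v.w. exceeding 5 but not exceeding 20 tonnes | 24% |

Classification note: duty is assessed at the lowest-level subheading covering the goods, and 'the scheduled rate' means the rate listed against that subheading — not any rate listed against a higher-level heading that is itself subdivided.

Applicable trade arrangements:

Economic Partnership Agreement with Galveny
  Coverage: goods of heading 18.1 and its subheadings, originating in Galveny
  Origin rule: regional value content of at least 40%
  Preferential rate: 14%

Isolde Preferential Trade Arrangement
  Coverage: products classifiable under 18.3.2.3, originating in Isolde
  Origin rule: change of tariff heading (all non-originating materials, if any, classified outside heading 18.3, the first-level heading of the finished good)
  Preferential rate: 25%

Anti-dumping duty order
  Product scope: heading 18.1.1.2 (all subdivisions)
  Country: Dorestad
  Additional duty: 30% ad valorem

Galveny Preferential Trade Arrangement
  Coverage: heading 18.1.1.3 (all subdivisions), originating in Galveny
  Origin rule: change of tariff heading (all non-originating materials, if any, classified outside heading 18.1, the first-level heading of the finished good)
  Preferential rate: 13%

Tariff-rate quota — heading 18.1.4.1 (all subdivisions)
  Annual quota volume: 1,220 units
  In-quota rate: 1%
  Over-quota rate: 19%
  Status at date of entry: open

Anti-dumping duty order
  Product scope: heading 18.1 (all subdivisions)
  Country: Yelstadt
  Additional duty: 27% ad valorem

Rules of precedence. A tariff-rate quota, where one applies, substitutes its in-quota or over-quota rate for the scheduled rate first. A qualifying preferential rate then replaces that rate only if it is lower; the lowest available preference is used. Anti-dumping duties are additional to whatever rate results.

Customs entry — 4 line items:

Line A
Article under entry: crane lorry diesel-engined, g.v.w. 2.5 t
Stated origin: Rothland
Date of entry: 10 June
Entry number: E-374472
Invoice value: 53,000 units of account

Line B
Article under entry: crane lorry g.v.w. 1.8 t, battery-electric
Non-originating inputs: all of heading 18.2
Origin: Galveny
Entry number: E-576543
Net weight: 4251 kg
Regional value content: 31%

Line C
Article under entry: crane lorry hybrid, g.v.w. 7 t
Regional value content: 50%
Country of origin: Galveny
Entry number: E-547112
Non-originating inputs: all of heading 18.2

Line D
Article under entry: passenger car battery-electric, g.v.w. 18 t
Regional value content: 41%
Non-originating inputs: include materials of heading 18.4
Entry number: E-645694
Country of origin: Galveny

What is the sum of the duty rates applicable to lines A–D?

Line A: crane lorry → 18.1; diesel-engined → 18.1.1; g.v.w. 2.5 t → 18.1.1.3. Scheduled 5%. No special measure applies. → 5%.
Line B: crane lorry → 18.1; battery-electric → 18.1.3; g.v.w. 1.8 t → 18.1.3.2. Scheduled 28%. Galveny agreement on 18.1: RVC < 40%; Galveny agreement on 18.1.1.3: 18.1.3.2 not covered. → 28%.
Line C: crane lorry → 18.1; hybrid → 18.1.4; g.v.w. 7 t → 18.1.4.3. Scheduled 24%. Galveny agreement on 18.1: RVC ≥ 40% → 14% available; Galveny agreement on 18.1.1.3: 18.1.4.3 not covered; preferential 14%. → 14%.
Line D: passenger car → 18.4; battery-electric → 18.4.2; g.v.w. 18 t → 18.4.2.2. Scheduled 24%. Galveny agreement on 18.1: 18.4.2.2 not covered; Galveny agreement on 18.1.1.3: 18.4.2.2 not covered. → 24%.
Sum: 5% + 28% + 14% + 24% = 71%.

71%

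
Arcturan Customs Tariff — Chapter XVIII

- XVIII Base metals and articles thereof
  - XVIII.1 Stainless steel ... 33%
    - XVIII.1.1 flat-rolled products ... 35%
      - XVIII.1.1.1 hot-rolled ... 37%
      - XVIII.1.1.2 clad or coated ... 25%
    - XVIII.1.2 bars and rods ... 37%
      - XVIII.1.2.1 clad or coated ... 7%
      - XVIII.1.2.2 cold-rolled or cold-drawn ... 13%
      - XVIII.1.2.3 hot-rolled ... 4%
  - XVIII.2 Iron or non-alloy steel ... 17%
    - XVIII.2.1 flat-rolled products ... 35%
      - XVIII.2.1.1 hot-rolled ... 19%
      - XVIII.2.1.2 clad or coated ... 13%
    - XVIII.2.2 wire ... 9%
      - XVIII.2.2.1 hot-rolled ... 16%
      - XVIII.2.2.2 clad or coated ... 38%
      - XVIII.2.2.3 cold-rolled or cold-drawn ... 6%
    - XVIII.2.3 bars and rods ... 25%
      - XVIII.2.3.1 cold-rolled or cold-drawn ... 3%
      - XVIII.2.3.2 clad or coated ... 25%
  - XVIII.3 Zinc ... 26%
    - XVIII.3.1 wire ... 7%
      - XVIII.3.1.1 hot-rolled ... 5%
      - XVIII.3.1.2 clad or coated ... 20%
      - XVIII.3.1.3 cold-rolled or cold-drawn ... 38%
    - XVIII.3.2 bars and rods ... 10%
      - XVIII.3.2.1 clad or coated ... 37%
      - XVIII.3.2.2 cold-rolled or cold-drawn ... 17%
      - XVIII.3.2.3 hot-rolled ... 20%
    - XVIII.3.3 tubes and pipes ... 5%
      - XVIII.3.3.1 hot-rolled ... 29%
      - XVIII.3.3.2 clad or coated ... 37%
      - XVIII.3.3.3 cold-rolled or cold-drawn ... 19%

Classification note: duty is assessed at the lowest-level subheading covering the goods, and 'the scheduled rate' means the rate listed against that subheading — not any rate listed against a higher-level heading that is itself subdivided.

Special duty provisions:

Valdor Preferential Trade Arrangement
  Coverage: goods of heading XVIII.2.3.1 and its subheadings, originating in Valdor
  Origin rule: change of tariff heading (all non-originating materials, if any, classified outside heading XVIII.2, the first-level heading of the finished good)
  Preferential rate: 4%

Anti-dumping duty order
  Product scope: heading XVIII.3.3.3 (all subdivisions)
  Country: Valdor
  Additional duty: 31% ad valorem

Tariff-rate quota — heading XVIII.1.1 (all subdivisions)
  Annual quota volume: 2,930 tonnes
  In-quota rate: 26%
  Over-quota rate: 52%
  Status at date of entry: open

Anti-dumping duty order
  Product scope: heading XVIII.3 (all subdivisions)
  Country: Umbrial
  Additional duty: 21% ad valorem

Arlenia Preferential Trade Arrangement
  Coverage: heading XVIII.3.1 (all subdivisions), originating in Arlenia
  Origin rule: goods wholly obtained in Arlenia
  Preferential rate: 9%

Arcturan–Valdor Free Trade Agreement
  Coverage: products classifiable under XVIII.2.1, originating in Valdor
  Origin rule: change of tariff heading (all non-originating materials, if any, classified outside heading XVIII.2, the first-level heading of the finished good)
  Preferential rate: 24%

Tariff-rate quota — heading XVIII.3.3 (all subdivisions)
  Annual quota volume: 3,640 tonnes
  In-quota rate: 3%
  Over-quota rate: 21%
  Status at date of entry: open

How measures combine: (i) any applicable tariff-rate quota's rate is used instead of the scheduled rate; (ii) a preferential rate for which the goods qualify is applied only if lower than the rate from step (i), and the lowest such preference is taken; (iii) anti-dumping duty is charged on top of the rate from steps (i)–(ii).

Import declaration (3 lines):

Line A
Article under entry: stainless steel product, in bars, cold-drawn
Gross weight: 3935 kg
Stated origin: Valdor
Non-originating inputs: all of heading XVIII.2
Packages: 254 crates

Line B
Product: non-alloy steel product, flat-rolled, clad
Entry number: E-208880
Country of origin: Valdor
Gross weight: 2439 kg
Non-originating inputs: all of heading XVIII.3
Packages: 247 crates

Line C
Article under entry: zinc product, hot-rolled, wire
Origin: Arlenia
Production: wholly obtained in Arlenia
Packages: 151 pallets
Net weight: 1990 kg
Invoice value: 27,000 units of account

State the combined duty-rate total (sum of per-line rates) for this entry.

Line A: stainless steel → XVIII.1; in bars → XVIII.1.2; cold-drawn → XVIII.1.2.2. Scheduled 13%. Valdor agreement on XVIII.2.3.1: XVIII.1.2.2 not covered; Valdor agreement on XVIII.2.1: XVIII.1.2.2 not covered. → 13%.
Line B: non-alloy steel → XVIII.2; flat-rolled → XVIII.2.1; clad → XVIII.2.1.2. Scheduled 13%. Valdor agreement on XVIII.2.3.1: XVIII.2.1.2 not covered; Valdor agreement on XVIII.2.1: CTH met → 24% available; preference 24% not lower than 13% → no reduction. → 13%.
Line C: zinc → XVIII.3; wire → XVIII.3.1; hot-rolled → XVIII.3.1.1. Scheduled 5%. Arlenia agreement on XVIII.3.1: wholly obtained → 9% available; preference 9% not lower than 5% → no reduction. → 5%.
Sum: 13% + 13% + 5% = 31%.

31%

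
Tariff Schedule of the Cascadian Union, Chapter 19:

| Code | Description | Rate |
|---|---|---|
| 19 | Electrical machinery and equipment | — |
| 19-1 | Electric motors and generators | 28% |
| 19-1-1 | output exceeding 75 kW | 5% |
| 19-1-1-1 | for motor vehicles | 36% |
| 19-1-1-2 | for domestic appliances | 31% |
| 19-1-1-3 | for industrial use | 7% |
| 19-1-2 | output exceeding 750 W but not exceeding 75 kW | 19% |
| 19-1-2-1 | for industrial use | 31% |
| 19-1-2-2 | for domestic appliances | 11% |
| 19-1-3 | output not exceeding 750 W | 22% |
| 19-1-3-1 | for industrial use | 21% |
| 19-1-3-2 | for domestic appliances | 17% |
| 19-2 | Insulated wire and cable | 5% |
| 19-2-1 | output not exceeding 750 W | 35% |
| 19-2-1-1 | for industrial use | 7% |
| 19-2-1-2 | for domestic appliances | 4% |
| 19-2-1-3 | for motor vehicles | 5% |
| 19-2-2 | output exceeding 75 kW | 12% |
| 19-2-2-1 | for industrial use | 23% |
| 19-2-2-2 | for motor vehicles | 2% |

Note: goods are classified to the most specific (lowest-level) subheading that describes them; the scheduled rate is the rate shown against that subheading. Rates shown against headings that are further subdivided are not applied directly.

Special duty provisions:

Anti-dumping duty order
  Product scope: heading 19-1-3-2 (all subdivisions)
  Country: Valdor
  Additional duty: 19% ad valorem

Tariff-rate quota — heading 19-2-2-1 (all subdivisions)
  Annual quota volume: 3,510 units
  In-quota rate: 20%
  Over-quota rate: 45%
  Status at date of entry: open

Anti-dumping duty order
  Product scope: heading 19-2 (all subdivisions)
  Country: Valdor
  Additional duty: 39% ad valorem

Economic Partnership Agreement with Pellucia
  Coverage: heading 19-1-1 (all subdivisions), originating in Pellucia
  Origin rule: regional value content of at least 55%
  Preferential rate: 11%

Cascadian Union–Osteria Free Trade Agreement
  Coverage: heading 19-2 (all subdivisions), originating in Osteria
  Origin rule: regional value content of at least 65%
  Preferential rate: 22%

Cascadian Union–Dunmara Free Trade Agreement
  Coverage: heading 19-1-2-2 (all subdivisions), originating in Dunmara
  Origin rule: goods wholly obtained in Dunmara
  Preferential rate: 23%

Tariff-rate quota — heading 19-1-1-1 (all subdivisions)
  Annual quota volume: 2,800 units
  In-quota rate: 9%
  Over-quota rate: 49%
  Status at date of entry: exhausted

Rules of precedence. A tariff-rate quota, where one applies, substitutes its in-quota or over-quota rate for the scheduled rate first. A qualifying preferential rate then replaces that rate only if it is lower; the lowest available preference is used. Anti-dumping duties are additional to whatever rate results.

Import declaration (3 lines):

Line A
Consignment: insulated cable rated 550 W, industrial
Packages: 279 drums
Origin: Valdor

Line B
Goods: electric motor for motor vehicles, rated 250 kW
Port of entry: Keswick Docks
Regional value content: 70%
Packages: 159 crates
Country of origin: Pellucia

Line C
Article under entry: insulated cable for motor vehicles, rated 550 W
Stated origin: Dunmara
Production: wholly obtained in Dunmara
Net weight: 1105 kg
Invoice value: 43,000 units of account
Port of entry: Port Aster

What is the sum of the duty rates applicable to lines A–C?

62%

Line A: insulated cable → 19-2; rated 550 W → 19-2-1; industrial → 19-2-1-1. Scheduled 7%. anti-dumping (Valdor, 19-2): +39%; total 7% + 39% = 46%. → 46%.
Line B: electric motor → 19-1; rated 250 kW → 19-1-1; for motor vehicles → 19-1-1-1. Scheduled 36%. quota on 19-1-1-1 exhausted → over-quota 49%; Pellucia agreement on 19-1-1: RVC ≥ 55% → 11% available; preferential 11%. → 11%.
Line C: insulated cable → 19-2; rated 550 W → 19-2-1; for motor vehicles → 19-2-1-3. Scheduled 5%. Dunmara agreement on 19-1-2-2: 19-2-1-3 not covered. → 5%.
Sum: 46% + 11% + 5% = 62%.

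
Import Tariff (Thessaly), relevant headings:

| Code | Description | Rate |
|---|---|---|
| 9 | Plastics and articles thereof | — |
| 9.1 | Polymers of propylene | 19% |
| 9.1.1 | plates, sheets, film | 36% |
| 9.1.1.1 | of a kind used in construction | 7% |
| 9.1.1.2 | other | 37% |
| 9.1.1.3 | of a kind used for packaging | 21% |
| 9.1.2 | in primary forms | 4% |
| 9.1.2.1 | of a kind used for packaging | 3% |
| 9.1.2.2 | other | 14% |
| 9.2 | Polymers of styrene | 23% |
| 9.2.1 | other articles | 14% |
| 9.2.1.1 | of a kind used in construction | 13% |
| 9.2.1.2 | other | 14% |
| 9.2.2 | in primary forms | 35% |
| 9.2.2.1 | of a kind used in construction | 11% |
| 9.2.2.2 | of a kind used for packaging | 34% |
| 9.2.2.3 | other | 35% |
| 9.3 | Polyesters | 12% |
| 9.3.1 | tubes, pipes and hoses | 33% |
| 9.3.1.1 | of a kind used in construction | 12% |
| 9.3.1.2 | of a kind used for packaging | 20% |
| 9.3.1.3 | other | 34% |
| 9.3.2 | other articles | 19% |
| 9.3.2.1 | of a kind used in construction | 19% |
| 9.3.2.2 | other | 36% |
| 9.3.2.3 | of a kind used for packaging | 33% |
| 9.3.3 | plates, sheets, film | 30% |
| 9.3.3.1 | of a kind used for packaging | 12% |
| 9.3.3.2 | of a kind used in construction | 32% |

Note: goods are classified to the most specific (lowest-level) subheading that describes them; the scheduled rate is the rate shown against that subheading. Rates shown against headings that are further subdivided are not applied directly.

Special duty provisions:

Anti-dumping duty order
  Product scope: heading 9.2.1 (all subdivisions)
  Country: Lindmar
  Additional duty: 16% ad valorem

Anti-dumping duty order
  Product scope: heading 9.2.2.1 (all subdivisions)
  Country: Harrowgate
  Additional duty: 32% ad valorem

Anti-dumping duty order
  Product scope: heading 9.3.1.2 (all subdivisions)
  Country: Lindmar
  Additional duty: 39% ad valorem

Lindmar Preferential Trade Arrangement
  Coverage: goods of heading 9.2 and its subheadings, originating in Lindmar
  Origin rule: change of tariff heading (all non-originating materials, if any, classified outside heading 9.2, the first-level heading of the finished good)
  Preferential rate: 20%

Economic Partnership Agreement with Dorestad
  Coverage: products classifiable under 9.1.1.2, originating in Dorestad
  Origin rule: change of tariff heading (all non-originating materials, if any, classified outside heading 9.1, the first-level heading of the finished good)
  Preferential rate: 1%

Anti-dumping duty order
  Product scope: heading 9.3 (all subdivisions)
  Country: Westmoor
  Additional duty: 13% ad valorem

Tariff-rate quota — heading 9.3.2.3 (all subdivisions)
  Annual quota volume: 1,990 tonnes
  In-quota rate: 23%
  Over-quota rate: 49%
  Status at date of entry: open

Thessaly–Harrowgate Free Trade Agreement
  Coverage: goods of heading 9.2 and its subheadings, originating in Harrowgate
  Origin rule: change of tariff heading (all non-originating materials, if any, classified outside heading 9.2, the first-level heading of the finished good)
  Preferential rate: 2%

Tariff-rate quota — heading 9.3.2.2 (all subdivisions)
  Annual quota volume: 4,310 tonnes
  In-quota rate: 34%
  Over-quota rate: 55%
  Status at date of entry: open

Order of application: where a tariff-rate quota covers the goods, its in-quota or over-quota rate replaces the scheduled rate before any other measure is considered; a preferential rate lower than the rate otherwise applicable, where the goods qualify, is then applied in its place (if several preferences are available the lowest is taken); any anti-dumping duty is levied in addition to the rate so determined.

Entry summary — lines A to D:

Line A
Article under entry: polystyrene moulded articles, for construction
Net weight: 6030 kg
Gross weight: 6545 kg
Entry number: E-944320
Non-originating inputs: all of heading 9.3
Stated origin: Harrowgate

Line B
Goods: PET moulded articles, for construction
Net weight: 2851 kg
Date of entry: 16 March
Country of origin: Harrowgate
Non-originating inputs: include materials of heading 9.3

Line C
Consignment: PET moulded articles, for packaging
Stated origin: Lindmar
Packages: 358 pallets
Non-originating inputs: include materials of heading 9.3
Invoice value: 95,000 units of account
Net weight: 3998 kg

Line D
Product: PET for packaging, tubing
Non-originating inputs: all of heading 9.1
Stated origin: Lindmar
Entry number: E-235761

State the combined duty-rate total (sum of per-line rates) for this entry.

Line A: polystyrene → 9.2; moulded articles → 9.2.1; for construction → 9.2.1.1. Scheduled 13%. Harrowgate agreement on 9.2: CTH met → 2% available; preferential 2%. → 2%.
Line B: PET → 9.3; moulded articles → 9.3.2; for construction → 9.3.2.1. Scheduled 19%. Harrowgate agreement on 9.2: 9.3.2.1 not covered. → 19%.
Line C: PET → 9.3; moulded articles → 9.3.2; for packaging → 9.3.2.3. Scheduled 33%. quota on 9.3.2.3 open → in-quota 23%; Lindmar agreement on 9.2: 9.3.2.3 not covered. → 23%.
Line D: PET → 9.3; tubing → 9.3.1; for packaging → 9.3.1.2. Scheduled 20%. Lindmar agreement on 9.2: 9.3.1.2 not covered; anti-dumping (Lindmar, 9.3.1.2): +39%; total 20% + 39% = 59%. → 59%.
Sum: 2% + 19% + 23% + 59% = 103%.

103%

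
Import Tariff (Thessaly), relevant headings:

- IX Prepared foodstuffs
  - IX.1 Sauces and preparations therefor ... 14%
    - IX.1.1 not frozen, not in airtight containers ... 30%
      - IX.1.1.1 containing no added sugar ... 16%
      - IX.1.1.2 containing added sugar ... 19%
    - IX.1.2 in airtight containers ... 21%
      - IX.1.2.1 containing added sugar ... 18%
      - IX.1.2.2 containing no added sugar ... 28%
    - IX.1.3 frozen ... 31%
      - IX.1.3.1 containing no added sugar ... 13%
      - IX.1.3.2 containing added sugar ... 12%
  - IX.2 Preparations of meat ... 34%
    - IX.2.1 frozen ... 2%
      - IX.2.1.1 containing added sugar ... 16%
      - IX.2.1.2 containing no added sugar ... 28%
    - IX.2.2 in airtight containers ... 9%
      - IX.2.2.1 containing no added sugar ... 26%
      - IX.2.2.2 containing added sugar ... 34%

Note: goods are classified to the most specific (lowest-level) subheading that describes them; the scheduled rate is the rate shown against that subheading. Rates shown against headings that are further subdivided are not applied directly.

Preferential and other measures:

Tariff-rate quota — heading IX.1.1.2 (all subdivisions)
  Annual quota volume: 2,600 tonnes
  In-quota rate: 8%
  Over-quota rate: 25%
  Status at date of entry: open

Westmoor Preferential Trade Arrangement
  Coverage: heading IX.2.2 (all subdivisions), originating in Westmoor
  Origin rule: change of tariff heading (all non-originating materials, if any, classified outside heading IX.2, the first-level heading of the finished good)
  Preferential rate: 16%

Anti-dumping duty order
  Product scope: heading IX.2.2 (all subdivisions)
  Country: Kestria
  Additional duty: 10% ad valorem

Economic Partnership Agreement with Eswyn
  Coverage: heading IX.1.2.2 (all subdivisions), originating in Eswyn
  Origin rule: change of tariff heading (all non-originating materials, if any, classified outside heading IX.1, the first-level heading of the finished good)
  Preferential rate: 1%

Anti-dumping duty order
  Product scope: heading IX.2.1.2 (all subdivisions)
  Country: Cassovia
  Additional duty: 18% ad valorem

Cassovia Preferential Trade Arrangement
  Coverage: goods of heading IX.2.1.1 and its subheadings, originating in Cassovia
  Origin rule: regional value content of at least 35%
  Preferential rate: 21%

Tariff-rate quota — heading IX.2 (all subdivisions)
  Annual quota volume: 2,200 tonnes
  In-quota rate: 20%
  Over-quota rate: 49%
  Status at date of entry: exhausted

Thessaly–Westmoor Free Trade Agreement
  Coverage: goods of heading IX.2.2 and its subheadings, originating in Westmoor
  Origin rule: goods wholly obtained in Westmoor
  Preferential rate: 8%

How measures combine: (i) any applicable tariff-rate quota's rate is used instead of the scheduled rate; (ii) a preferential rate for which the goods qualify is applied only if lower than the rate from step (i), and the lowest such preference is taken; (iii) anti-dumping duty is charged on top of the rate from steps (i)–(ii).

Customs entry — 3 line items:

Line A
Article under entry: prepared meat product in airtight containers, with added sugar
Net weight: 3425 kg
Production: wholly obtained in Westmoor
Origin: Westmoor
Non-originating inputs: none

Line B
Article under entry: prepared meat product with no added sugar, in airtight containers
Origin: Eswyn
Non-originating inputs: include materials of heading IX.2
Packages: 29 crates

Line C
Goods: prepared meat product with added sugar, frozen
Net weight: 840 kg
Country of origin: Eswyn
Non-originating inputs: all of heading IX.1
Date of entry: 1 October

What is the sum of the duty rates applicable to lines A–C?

106%

Line A: prepared meat product → IX.2; in airtight containers → IX.2.2; with added sugar → IX.2.2.2. Scheduled 34%. quota on IX.2 exhausted → over-quota 49%; Westmoor agreement on IX.2.2: CTH met → 16% available; Westmoor agreement on IX.2.2: wholly obtained → 8% available; preferential 8%. → 8%.
Line B: prepared meat product → IX.2; in airtight containers → IX.2.2; with no added sugar → IX.2.2.1. Scheduled 26%. quota on IX.2 exhausted → over-quota 49%; Eswyn agreement on IX.1.2.2: IX.2.2.1 not covered. → 49%.
Line C: prepared meat product → IX.2; frozen → IX.2.1; with added sugar → IX.2.1.1. Scheduled 16%. quota on IX.2 exhausted → over-quota 49%; Eswyn agreement on IX.1.2.2: IX.2.1.1 not covered. → 49%.
Sum: 8% + 49% + 49% = 106%.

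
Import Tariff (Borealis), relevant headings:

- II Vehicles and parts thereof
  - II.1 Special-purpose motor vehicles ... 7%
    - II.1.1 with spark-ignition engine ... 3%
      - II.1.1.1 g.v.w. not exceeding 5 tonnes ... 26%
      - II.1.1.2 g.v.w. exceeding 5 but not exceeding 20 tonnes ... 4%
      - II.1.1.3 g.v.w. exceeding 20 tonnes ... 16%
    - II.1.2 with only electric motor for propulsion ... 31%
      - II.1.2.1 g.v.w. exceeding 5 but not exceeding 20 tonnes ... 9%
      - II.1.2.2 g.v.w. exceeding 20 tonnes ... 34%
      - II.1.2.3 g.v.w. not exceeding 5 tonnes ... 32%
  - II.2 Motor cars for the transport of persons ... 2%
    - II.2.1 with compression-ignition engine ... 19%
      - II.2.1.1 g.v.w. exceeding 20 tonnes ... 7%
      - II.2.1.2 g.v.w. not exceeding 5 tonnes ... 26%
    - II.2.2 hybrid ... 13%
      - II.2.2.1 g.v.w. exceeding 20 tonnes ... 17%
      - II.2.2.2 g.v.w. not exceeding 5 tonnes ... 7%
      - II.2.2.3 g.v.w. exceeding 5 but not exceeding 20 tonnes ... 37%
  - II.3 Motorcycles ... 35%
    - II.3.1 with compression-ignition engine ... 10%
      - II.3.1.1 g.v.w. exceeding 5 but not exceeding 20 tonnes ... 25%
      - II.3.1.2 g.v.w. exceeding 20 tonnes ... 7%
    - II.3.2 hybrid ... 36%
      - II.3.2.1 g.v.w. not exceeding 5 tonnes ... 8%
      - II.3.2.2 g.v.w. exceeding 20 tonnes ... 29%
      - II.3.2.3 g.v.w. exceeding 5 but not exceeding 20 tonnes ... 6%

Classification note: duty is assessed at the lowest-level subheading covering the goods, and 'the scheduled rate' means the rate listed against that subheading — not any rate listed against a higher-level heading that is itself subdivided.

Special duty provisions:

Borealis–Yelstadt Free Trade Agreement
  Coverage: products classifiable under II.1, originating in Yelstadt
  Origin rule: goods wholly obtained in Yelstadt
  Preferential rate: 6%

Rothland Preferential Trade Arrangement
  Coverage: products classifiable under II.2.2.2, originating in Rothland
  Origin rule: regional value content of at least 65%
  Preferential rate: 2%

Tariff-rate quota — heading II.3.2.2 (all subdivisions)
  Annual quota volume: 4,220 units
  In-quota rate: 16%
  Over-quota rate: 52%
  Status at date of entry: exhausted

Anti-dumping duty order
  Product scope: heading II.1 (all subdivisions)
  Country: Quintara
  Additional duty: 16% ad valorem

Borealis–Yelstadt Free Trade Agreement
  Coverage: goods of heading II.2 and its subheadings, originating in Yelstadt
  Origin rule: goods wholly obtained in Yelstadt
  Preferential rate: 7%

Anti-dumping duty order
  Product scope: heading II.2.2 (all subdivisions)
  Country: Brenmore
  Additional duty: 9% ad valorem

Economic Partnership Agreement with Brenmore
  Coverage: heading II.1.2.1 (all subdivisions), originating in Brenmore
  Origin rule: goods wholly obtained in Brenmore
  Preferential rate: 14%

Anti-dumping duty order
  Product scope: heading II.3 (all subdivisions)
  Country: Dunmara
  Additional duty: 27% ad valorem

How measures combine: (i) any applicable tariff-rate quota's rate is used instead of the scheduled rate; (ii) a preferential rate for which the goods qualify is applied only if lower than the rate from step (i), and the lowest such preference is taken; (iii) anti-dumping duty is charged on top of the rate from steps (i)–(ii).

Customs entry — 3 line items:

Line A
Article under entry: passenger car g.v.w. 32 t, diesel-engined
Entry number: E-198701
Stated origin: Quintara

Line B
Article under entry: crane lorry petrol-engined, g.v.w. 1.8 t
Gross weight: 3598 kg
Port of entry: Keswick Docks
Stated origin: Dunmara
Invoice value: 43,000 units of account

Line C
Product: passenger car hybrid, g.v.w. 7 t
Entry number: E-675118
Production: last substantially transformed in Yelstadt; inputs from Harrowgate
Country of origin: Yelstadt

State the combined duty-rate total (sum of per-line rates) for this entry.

70%

Line A: passenger car → II.2; diesel-engined → II.2.1; g.v.w. 32 t → II.2.1.1. Scheduled 7%. No special measure applies. → 7%.
Line B: crane lorry → II.1; petrol-engined → II.1.1; g.v.w. 1.8 t → II.1.1.1. Scheduled 26%. No special measure applies. → 26%.
Line C: passenger car → II.2; hybrid → II.2.2; g.v.w. 7 t → II.2.2.3. Scheduled 37%. Yelstadt agreement on II.1: II.2.2.3 not covered; Yelstadt agreement on II.2: not wholly obtained. → 37%.
Sum: 7% + 26% + 37% = 70%.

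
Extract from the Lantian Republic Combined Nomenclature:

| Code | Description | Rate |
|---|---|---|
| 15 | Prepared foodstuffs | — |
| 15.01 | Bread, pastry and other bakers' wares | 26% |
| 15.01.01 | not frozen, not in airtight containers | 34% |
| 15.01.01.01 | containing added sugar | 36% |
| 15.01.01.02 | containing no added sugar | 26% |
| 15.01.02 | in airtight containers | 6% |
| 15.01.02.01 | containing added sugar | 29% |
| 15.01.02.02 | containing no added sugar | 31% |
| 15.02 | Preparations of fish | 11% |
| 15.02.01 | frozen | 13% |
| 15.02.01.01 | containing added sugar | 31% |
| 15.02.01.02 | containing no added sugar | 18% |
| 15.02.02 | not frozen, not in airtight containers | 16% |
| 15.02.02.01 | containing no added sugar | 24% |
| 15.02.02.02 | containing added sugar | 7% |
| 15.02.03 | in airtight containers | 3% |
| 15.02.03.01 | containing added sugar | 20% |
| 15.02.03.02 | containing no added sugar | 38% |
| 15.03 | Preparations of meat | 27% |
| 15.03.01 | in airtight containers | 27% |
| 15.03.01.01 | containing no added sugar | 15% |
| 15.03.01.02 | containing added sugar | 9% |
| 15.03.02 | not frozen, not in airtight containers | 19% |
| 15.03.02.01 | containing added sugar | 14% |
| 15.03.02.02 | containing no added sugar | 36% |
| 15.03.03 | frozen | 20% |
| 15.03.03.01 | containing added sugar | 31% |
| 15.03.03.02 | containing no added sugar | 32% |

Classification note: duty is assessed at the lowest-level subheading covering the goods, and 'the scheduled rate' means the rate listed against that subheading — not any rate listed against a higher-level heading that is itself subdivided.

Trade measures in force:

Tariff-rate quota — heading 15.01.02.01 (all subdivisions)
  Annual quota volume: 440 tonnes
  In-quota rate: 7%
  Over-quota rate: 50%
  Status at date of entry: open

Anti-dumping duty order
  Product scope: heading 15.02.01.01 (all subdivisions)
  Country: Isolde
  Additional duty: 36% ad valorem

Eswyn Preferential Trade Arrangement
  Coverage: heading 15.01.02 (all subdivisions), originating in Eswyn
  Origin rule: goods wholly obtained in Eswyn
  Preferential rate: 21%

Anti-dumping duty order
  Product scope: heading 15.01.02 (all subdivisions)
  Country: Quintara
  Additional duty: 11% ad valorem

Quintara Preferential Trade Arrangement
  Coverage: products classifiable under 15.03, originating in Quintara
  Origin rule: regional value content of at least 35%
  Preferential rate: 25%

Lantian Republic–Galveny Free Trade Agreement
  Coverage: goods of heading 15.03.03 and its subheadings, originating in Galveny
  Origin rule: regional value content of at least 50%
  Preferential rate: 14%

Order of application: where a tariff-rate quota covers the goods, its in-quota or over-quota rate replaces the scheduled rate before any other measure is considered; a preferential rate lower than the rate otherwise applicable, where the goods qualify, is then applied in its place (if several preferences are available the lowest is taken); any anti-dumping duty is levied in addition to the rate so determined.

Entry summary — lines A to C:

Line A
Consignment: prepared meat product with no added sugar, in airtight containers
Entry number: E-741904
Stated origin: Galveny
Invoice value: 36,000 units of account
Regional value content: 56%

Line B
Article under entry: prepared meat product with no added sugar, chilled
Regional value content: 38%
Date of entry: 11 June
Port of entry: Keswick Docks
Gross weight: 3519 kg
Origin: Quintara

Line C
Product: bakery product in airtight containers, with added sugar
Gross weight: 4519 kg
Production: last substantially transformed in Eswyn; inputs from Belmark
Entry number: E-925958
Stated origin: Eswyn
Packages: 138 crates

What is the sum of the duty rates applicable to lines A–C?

Line A: prepared meat product → 15.03; in airtight containers → 15.03.01; with no added sugar → 15.03.01.01. Scheduled 15%. Galveny agreement on 15.03.03: 15.03.01.01 not covered. → 15%.
Line B: prepared meat product → 15.03; chilled → 15.03.02; with no added sugar → 15.03.02.02. Scheduled 36%. Quintara agreement on 15.03: RVC ≥ 35% → 25% available; preferential 25%. → 25%.
Line C: bakery product → 15.01; in airtight containers → 15.01.02; with added sugar → 15.01.02.01. Scheduled 29%. quota on 15.01.02.01 open → in-quota 7%; Eswyn agreement on 15.01.02: not wholly obtained. → 7%.
Sum: 15% + 25% + 7% = 47%.

47%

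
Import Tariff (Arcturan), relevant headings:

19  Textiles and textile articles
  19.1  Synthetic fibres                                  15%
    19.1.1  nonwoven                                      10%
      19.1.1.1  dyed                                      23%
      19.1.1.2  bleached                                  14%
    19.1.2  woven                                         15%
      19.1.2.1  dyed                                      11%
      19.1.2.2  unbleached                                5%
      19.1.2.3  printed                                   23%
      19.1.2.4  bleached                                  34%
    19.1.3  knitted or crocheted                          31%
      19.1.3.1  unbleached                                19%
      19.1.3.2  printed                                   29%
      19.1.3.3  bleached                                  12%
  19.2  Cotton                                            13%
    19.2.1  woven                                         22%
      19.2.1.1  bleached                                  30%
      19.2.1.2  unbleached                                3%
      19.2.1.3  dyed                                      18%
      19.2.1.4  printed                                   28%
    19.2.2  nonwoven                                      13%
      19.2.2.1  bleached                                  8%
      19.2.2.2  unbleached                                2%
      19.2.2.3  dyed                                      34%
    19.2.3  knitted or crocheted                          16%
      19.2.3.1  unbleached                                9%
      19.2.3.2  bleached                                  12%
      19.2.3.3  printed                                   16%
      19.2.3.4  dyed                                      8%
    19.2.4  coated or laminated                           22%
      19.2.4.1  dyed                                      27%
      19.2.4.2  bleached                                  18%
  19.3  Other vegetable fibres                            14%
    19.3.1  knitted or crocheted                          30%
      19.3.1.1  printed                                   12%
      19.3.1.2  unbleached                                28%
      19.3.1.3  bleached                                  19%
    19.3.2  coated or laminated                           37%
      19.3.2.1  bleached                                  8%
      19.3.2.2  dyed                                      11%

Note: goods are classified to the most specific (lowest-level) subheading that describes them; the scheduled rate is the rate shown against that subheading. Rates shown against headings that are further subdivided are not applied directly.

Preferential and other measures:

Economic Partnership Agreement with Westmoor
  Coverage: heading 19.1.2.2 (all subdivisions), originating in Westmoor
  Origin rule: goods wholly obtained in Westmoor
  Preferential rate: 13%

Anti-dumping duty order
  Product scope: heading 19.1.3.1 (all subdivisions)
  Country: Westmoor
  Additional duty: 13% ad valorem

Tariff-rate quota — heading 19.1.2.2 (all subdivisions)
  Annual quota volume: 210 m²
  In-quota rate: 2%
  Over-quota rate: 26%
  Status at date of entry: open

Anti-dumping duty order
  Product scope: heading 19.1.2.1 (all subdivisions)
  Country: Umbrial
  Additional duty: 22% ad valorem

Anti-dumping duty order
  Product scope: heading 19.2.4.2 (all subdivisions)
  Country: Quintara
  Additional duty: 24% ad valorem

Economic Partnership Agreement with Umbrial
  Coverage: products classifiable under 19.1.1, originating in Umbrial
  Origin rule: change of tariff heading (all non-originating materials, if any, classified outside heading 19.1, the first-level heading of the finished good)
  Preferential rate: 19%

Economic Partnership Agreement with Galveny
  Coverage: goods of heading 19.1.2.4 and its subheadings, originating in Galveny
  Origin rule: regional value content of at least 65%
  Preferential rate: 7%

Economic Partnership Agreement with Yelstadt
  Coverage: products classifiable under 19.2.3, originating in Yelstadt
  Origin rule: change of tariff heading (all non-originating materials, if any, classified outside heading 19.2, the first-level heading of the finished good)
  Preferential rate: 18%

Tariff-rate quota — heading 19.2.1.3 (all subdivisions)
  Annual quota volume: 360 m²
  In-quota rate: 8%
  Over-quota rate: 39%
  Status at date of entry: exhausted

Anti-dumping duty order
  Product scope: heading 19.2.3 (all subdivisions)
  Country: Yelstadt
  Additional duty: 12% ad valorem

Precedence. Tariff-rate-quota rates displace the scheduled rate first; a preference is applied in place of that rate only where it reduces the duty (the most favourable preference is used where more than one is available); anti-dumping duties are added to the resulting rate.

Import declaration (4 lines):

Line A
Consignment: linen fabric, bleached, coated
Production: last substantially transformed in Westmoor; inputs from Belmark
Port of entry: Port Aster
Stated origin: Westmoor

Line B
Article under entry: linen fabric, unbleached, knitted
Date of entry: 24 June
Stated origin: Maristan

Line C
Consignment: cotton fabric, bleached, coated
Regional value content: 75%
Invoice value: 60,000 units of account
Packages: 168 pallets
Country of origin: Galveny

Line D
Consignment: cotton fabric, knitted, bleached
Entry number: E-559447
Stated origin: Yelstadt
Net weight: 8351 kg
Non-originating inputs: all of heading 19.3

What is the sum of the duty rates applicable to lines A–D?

Line A: linen → 19.3; coated → 19.3.2; bleached → 19.3.2.1. Scheduled 8%. Westmoor agreement on 19.1.2.2: 19.3.2.1 not covered. → 8%.
Line B: linen → 19.3; knitted → 19.3.1; unbleached → 19.3.1.2. Scheduled 28%. No special measure applies. → 28%.
Line C: cotton → 19.2; coated → 19.2.4; bleached → 19.2.4.2. Scheduled 18%. Galveny agreement on 19.1.2.4: 19.2.4.2 not covered. → 18%.
Line D: cotton → 19.2; knitted → 19.2.3; bleached → 19.2.3.2. Scheduled 12%. Yelstadt agreement on 19.2.3: CTH met → 18% available; preference 18% not lower than 12% → no reduction; anti-dumping (Yelstadt, 19.2.3): +12%; total 12% + 12% = 24%. → 24%.
Sum: 8% + 28% + 18% + 24% = 78%.

78%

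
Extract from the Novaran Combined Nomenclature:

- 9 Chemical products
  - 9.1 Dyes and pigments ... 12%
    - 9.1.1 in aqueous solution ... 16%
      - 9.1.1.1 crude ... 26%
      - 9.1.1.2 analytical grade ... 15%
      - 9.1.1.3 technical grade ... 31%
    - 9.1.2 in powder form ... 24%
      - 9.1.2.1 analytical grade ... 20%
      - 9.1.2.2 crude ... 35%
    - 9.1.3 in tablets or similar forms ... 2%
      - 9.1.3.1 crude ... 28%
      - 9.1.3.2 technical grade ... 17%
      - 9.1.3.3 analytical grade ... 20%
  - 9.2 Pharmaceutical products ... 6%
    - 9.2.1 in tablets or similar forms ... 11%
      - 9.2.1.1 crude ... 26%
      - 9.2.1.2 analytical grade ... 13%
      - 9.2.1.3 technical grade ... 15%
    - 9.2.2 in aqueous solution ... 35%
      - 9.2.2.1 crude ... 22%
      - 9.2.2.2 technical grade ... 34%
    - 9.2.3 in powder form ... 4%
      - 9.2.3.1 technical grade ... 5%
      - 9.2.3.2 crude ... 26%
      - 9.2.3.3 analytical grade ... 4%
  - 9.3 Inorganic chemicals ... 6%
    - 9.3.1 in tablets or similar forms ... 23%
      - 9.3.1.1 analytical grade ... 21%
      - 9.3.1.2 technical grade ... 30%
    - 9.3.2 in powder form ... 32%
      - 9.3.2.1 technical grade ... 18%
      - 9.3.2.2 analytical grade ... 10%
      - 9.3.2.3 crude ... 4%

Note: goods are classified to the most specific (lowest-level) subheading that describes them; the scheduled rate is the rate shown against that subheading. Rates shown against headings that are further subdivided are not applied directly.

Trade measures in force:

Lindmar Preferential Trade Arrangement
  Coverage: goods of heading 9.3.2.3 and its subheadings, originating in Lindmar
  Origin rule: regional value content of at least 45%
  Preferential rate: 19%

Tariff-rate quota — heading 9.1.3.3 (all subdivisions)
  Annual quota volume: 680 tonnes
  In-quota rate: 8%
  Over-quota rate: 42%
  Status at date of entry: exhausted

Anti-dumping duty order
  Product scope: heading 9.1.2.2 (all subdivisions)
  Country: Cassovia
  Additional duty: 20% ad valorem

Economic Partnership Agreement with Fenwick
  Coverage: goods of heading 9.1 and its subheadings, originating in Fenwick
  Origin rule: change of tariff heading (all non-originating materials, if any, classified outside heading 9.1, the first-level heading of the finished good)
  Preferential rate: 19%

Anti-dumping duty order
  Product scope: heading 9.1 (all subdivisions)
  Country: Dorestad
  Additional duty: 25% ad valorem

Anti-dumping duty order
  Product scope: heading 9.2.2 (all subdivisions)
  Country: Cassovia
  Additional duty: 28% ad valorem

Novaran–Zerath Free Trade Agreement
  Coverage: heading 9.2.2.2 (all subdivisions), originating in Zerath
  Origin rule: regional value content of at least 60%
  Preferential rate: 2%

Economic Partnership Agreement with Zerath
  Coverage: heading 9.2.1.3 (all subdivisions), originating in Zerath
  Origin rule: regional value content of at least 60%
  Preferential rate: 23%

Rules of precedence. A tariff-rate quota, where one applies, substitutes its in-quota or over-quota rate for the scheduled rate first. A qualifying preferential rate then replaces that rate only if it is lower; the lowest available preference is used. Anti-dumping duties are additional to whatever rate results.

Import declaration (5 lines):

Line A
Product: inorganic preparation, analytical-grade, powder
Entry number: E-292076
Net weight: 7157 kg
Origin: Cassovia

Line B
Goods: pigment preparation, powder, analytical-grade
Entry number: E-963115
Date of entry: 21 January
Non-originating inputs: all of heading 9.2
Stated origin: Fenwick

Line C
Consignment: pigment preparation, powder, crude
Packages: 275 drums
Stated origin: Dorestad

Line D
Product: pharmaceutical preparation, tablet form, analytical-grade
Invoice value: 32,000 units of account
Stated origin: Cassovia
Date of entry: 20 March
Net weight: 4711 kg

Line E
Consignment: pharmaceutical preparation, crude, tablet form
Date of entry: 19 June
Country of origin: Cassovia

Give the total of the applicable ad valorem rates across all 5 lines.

Line A: inorganic → 9.3; powder → 9.3.2; analytical-grade → 9.3.2.2. Scheduled 10%. No special measure applies. → 10%.
Line B: pigment → 9.1; powder → 9.1.2; analytical-grade → 9.1.2.1. Scheduled 20%. Fenwick agreement on 9.1: CTH met → 19% available; preferential 19%. → 19%.
Line C: pigment → 9.1; powder → 9.1.2; crude → 9.1.2.2. Scheduled 35%. anti-dumping (Dorestad, 9.1): +25%; total 35% + 25% = 60%. → 60%.
Line D: pharmaceutical → 9.2; tablet form → 9.2.1; analytical-grade → 9.2.1.2. Scheduled 13%. No special measure applies. → 13%.
Line E: pharmaceutical → 9.2; tablet form → 9.2.1; crude → 9.2.1.1. Scheduled 26%. No special measure applies. → 26%.
Sum: 10% + 19% + 60% + 13% + 26% = 128%.

128%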